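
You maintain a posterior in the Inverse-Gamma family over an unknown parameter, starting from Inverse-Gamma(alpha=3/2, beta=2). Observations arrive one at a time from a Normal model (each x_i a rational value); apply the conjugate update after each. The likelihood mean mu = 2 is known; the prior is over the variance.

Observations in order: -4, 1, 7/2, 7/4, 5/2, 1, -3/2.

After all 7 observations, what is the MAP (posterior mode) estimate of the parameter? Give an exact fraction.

obs 1: x=-4 → posterior Inverse-Gamma(2, 20)
obs 2: x=1 → posterior Inverse-Gamma(5/2, 41/2)
obs 3: x=7/2 → posterior Inverse-Gamma(3, 173/8)
obs 4: x=7/4 → posterior Inverse-Gamma(7/2, 693/32)
obs 5: x=5/2 → posterior Inverse-Gamma(4, 697/32)
obs 6: x=1 → posterior Inverse-Gamma(9/2, 713/32)
obs 7: x=-3/2 → posterior Inverse-Gamma(5, 909/32)

303/64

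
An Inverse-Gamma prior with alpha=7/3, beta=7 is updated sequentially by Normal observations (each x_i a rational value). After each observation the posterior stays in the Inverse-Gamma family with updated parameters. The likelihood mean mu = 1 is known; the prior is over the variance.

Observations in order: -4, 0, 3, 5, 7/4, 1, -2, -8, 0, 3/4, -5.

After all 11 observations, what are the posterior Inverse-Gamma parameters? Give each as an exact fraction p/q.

alpha=47/6, beta=1501/16

obs 1: x=-4 → posterior Inverse-Gamma(17/6, 39/2)
obs 2: x=0 → posterior Inverse-Gamma(10/3, 20)
obs 3: x=3 → posterior Inverse-Gamma(23/6, 22)
obs 4: x=5 → posterior Inverse-Gamma(13/3, 30)
obs 5: x=7/4 → posterior Inverse-Gamma(29/6, 969/32)
obs 6: x=1 → posterior Inverse-Gamma(16/3, 969/32)
obs 7: x=-2 → posterior Inverse-Gamma(35/6, 1113/32)
obs 8: x=-8 → posterior Inverse-Gamma(19/3, 2409/32)
obs 9: x=0 → posterior Inverse-Gamma(41/6, 2425/32)
obs 10: x=3/4 → posterior Inverse-Gamma(22/3, 1213/16)
obs 11: x=-5 → posterior Inverse-Gamma(47/6, 1501/16)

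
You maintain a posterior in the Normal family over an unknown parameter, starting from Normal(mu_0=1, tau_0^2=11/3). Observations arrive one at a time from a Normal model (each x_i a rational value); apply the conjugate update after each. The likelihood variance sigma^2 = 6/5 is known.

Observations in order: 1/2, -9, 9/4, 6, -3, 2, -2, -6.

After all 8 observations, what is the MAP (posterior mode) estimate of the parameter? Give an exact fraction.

obs 1: x=1/2 → posterior Normal(91/146, 66/73)
obs 2: x=-9 → posterior Normal(-899/256, 33/64)
obs 3: x=9/4 → posterior Normal(-1303/732, 22/61)
obs 4: x=6 → posterior Normal(1/56, 33/119)
obs 5: x=-3 → posterior Normal(-643/1172, 66/293)
obs 6: x=2 → posterior Normal(-7/48, 11/58)
obs 7: x=-2 → posterior Normal(-643/1612, 66/403)
obs 8: x=-6 → posterior Normal(-1963/1832, 33/229)

-1963/1832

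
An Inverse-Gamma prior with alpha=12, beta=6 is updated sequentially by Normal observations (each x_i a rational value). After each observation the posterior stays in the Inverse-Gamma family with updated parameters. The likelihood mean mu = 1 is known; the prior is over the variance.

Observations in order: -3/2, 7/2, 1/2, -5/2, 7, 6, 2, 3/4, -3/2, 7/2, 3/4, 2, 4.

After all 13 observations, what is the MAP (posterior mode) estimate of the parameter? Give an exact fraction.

obs 1: x=-3/2 → posterior Inverse-Gamma(25/2, 73/8)
obs 2: x=7/2 → posterior Inverse-Gamma(13, 49/4)
obs 3: x=1/2 → posterior Inverse-Gamma(27/2, 99/8)
obs 4: x=-5/2 → posterior Inverse-Gamma(14, 37/2)
obs 5: x=7 → posterior Inverse-Gamma(29/2, 73/2)
obs 6: x=6 → posterior Inverse-Gamma(15, 49)
obs 7: x=2 → posterior Inverse-Gamma(31/2, 99/2)
obs 8: x=3/4 → posterior Inverse-Gamma(16, 1585/32)
obs 9: x=-3/2 → posterior Inverse-Gamma(33/2, 1685/32)
obs 10: x=7/2 → posterior Inverse-Gamma(17, 1785/32)
obs 11: x=3/4 → posterior Inverse-Gamma(35/2, 893/16)
obs 12: x=2 → posterior Inverse-Gamma(18, 901/16)
obs 13: x=4 → posterior Inverse-Gamma(37/2, 973/16)

973/312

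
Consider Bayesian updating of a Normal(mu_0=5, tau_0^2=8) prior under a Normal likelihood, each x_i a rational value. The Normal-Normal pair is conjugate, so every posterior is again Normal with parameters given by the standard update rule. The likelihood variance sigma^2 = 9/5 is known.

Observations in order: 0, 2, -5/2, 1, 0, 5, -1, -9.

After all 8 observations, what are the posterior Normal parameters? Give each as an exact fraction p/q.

mu_0=-135/329, tau_0^2=72/329

obs 1: x=0 → posterior Normal(45/49, 72/49)
obs 2: x=2 → posterior Normal(125/89, 72/89)
obs 3: x=-5/2 → posterior Normal(25/129, 24/43)
obs 4: x=1 → posterior Normal(5/13, 72/169)
obs 5: x=0 → posterior Normal(65/209, 72/209)
obs 6: x=5 → posterior Normal(265/249, 24/83)
obs 7: x=-1 → posterior Normal(225/289, 72/289)
obs 8: x=-9 → posterior Normal(-135/329, 72/329)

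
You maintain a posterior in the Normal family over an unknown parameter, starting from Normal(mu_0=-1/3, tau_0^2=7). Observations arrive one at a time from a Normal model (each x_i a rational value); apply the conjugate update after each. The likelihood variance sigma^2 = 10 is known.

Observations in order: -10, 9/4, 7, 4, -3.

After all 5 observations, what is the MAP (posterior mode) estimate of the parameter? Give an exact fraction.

obs 1: x=-10 → posterior Normal(-220/51, 70/17)
obs 2: x=9/4 → posterior Normal(-691/288, 35/12)
obs 3: x=7 → posterior Normal(-103/372, 70/31)
obs 4: x=4 → posterior Normal(233/456, 35/19)
obs 5: x=-3 → posterior Normal(-19/540, 14/9)

-19/540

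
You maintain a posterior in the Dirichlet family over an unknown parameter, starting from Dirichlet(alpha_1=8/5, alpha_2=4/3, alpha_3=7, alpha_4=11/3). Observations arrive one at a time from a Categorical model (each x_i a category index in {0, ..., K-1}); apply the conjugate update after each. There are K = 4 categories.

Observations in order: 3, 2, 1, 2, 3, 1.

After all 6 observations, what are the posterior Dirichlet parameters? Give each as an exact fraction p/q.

obs 1: x=3 → posterior Dirichlet(8/5, 4/3, 7, 14/3)
obs 2: x=2 → posterior Dirichlet(8/5, 4/3, 8, 14/3)
obs 3: x=1 → posterior Dirichlet(8/5, 7/3, 8, 14/3)
obs 4: x=2 → posterior Dirichlet(8/5, 7/3, 9, 14/3)
obs 5: x=3 → posterior Dirichlet(8/5, 7/3, 9, 17/3)
obs 6: x=1 → posterior Dirichlet(8/5, 10/3, 9, 17/3)

alpha_1=8/5, alpha_2=10/3, alpha_3=9, alpha_4=17/3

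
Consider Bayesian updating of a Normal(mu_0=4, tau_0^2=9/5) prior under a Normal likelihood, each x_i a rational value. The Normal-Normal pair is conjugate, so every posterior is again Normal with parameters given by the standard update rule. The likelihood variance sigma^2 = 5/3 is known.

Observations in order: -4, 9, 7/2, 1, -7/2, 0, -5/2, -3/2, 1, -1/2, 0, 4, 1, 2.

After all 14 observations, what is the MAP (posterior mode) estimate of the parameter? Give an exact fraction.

23/26

obs 1: x=-4 → posterior Normal(-2/13, 45/52)
obs 2: x=9 → posterior Normal(235/79, 45/79)
obs 3: x=7/2 → posterior Normal(659/212, 45/106)
obs 4: x=1 → posterior Normal(713/266, 45/133)
obs 5: x=-7/2 → posterior Normal(131/80, 9/32)
obs 6: x=0 → posterior Normal(262/187, 45/187)
obs 7: x=-5/2 → posterior Normal(389/428, 45/214)
obs 8: x=-3/2 → posterior Normal(154/241, 45/241)
obs 9: x=1 → posterior Normal(181/268, 45/268)
obs 10: x=-1/2 → posterior Normal(67/118, 9/59)
obs 11: x=0 → posterior Normal(335/644, 45/322)
obs 12: x=4 → posterior Normal(551/698, 45/349)
obs 13: x=1 → posterior Normal(605/752, 45/376)
obs 14: x=2 → posterior Normal(23/26, 45/403)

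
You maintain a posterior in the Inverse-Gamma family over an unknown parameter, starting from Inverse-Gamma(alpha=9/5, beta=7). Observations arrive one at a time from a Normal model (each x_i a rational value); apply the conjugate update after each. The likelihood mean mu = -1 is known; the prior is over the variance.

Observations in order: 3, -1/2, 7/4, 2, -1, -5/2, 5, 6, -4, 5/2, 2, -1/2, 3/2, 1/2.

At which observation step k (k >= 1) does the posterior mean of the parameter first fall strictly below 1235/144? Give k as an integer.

obs 1: x=3 → posterior Inverse-Gamma(23/10, 15)
obs 2: x=-1/2 → posterior Inverse-Gamma(14/5, 121/8)
obs 3: x=7/4 → posterior Inverse-Gamma(33/10, 605/32)
obs 4: x=2 → posterior Inverse-Gamma(19/5, 749/32)
obs 5: x=-1 → posterior Inverse-Gamma(43/10, 749/32)
obs 6: x=-5/2 → posterior Inverse-Gamma(24/5, 785/32)
obs 7: x=5 → posterior Inverse-Gamma(53/10, 1361/32)
obs 8: x=6 → posterior Inverse-Gamma(29/5, 2145/32)
obs 9: x=-4 → posterior Inverse-Gamma(63/10, 2289/32)
obs 10: x=5/2 → posterior Inverse-Gamma(34/5, 2485/32)
obs 11: x=2 → posterior Inverse-Gamma(73/10, 2629/32)
obs 12: x=-1/2 → posterior Inverse-Gamma(39/5, 2633/32)
obs 13: x=3/2 → posterior Inverse-Gamma(83/10, 2733/32)
obs 14: x=1/2 → posterior Inverse-Gamma(44/5, 2769/32)

k = 2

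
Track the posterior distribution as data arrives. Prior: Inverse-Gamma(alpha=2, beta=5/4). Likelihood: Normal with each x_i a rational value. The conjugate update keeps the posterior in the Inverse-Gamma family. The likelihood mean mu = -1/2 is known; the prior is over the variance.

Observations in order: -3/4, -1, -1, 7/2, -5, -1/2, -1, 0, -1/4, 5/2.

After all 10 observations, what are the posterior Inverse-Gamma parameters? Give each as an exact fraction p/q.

alpha=7, beta=391/16

obs 1: x=-3/4 → posterior Inverse-Gamma(5/2, 41/32)
obs 2: x=-1 → posterior Inverse-Gamma(3, 45/32)
obs 3: x=-1 → posterior Inverse-Gamma(7/2, 49/32)
obs 4: x=7/2 → posterior Inverse-Gamma(4, 305/32)
obs 5: x=-5 → posterior Inverse-Gamma(9/2, 629/32)
obs 6: x=-1/2 → posterior Inverse-Gamma(5, 629/32)
obs 7: x=-1 → posterior Inverse-Gamma(11/2, 633/32)
obs 8: x=0 → posterior Inverse-Gamma(6, 637/32)
obs 9: x=-1/4 → posterior Inverse-Gamma(13/2, 319/16)
obs 10: x=5/2 → posterior Inverse-Gamma(7, 391/16)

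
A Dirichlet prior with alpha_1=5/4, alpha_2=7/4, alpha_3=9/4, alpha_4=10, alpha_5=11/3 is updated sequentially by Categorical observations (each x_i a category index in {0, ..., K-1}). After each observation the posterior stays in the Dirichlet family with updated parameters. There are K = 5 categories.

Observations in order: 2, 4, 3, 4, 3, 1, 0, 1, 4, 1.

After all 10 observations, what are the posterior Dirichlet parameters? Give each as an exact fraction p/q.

alpha_1=9/4, alpha_2=19/4, alpha_3=13/4, alpha_4=12, alpha_5=20/3

obs 1: x=2 → posterior Dirichlet(5/4, 7/4, 13/4, 10, 11/3)
obs 2: x=4 → posterior Dirichlet(5/4, 7/4, 13/4, 10, 14/3)
obs 3: x=3 → posterior Dirichlet(5/4, 7/4, 13/4, 11, 14/3)
obs 4: x=4 → posterior Dirichlet(5/4, 7/4, 13/4, 11, 17/3)
obs 5: x=3 → posterior Dirichlet(5/4, 7/4, 13/4, 12, 17/3)
obs 6: x=1 → posterior Dirichlet(5/4, 11/4, 13/4, 12, 17/3)
obs 7: x=0 → posterior Dirichlet(9/4, 11/4, 13/4, 12, 17/3)
obs 8: x=1 → posterior Dirichlet(9/4, 15/4, 13/4, 12, 17/3)
obs 9: x=4 → posterior Dirichlet(9/4, 15/4, 13/4, 12, 20/3)
obs 10: x=1 → posterior Dirichlet(9/4, 19/4, 13/4, 12, 20/3)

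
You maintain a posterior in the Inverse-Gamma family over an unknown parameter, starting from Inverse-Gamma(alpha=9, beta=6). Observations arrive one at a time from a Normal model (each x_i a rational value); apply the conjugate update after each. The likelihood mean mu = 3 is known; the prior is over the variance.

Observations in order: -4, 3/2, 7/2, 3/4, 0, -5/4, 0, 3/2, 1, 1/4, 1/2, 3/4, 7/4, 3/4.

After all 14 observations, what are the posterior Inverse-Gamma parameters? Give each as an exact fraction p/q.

obs 1: x=-4 → posterior Inverse-Gamma(19/2, 61/2)
obs 2: x=3/2 → posterior Inverse-Gamma(10, 253/8)
obs 3: x=7/2 → posterior Inverse-Gamma(21/2, 127/4)
obs 4: x=3/4 → posterior Inverse-Gamma(11, 1097/32)
obs 5: x=0 → posterior Inverse-Gamma(23/2, 1241/32)
obs 6: x=-5/4 → posterior Inverse-Gamma(12, 765/16)
obs 7: x=0 → posterior Inverse-Gamma(25/2, 837/16)
obs 8: x=3/2 → posterior Inverse-Gamma(13, 855/16)
obs 9: x=1 → posterior Inverse-Gamma(27/2, 887/16)
obs 10: x=1/4 → posterior Inverse-Gamma(14, 1895/32)
obs 11: x=1/2 → posterior Inverse-Gamma(29/2, 1995/32)
obs 12: x=3/4 → posterior Inverse-Gamma(15, 519/8)
obs 13: x=7/4 → posterior Inverse-Gamma(31/2, 2101/32)
obs 14: x=3/4 → posterior Inverse-Gamma(16, 1091/16)

alpha=16, beta=1091/16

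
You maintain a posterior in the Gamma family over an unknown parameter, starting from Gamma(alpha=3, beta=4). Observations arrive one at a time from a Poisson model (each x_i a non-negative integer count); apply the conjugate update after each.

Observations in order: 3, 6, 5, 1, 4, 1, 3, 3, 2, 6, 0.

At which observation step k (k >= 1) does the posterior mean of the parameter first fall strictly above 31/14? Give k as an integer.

obs 1: x=3 → posterior Gamma(6, 5)
obs 2: x=6 → posterior Gamma(12, 6)
obs 3: x=5 → posterior Gamma(17, 7)
obs 4: x=1 → posterior Gamma(18, 8)
obs 5: x=4 → posterior Gamma(22, 9)
obs 6: x=1 → posterior Gamma(23, 10)
obs 7: x=3 → posterior Gamma(26, 11)
obs 8: x=3 → posterior Gamma(29, 12)
obs 9: x=2 → posterior Gamma(31, 13)
obs 10: x=6 → posterior Gamma(37, 14)
obs 11: x=0 → posterior Gamma(37, 15)

k = 3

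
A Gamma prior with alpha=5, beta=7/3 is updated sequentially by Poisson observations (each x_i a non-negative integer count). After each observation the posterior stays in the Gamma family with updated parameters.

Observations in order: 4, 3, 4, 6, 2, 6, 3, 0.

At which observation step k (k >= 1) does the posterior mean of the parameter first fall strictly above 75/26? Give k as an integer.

obs 1: x=4 → posterior Gamma(9, 10/3)
obs 2: x=3 → posterior Gamma(12, 13/3)
obs 3: x=4 → posterior Gamma(16, 16/3)
obs 4: x=6 → posterior Gamma(22, 19/3)
obs 5: x=2 → posterior Gamma(24, 22/3)
obs 6: x=6 → posterior Gamma(30, 25/3)
obs 7: x=3 → posterior Gamma(33, 28/3)
obs 8: x=0 → posterior Gamma(33, 31/3)

k = 3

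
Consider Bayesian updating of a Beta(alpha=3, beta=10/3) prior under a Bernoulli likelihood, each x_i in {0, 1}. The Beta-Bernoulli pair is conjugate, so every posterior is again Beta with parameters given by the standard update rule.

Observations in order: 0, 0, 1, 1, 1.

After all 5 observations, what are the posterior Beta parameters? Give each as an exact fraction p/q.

obs 1: x=0 → posterior Beta(3, 13/3)
obs 2: x=0 → posterior Beta(3, 16/3)
obs 3: x=1 → posterior Beta(4, 16/3)
obs 4: x=1 → posterior Beta(5, 16/3)
obs 5: x=1 → posterior Beta(6, 16/3)

alpha=6, beta=16/3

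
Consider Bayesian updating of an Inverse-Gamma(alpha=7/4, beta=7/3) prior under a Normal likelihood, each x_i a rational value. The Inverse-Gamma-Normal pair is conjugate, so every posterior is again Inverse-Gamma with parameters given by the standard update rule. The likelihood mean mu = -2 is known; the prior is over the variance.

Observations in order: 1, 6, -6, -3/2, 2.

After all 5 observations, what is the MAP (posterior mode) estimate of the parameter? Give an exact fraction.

obs 1: x=1 → posterior Inverse-Gamma(9/4, 41/6)
obs 2: x=6 → posterior Inverse-Gamma(11/4, 233/6)
obs 3: x=-6 → posterior Inverse-Gamma(13/4, 281/6)
obs 4: x=-3/2 → posterior Inverse-Gamma(15/4, 1127/24)
obs 5: x=2 → posterior Inverse-Gamma(17/4, 1319/24)

1319/126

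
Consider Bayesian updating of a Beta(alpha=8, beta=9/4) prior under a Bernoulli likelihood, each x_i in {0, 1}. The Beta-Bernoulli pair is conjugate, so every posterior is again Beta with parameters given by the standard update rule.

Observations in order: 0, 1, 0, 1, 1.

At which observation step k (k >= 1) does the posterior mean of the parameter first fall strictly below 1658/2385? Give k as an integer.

obs 1: x=0 → posterior Beta(8, 13/4)
obs 2: x=1 → posterior Beta(9, 13/4)
obs 3: x=0 → posterior Beta(9, 17/4)
obs 4: x=1 → posterior Beta(10, 17/4)
obs 5: x=1 → posterior Beta(11, 17/4)

k = 3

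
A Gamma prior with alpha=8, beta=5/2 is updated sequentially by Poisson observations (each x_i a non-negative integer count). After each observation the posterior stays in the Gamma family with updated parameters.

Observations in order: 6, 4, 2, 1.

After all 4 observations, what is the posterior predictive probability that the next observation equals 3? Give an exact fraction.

3500410247912645163836123384/16834112196028232574462890625

obs 1: x=6 → posterior Gamma(14, 7/2)
obs 2: x=4 → posterior Gamma(18, 9/2)
obs 3: x=2 → posterior Gamma(20, 11/2)
obs 4: x=1 → posterior Gamma(21, 13/2)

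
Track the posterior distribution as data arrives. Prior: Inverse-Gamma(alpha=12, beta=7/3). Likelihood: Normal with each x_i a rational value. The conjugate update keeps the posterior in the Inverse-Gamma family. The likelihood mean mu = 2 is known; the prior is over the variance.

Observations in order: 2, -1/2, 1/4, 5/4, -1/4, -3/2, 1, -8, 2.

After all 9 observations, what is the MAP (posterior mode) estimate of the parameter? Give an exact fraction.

obs 1: x=2 → posterior Inverse-Gamma(25/2, 7/3)
obs 2: x=-1/2 → posterior Inverse-Gamma(13, 131/24)
obs 3: x=1/4 → posterior Inverse-Gamma(27/2, 671/96)
obs 4: x=5/4 → posterior Inverse-Gamma(14, 349/48)
obs 5: x=-1/4 → posterior Inverse-Gamma(29/2, 941/96)
obs 6: x=-3/2 → posterior Inverse-Gamma(15, 1529/96)
obs 7: x=1 → posterior Inverse-Gamma(31/2, 1577/96)
obs 8: x=-8 → posterior Inverse-Gamma(16, 6377/96)
obs 9: x=2 → posterior Inverse-Gamma(33/2, 6377/96)

911/240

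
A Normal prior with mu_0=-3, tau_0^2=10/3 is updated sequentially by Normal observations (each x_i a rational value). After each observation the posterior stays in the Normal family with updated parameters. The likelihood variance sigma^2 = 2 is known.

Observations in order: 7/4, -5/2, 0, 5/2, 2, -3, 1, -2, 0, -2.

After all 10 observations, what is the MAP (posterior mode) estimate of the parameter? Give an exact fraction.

-81/212

obs 1: x=7/4 → posterior Normal(-1/32, 5/4)
obs 2: x=-5/2 → posterior Normal(-51/52, 10/13)
obs 3: x=0 → posterior Normal(-17/24, 5/9)
obs 4: x=5/2 → posterior Normal(-1/92, 10/23)
obs 5: x=2 → posterior Normal(39/112, 5/14)
obs 6: x=-3 → posterior Normal(-7/44, 10/33)
obs 7: x=1 → posterior Normal(-1/152, 5/19)
obs 8: x=-2 → posterior Normal(-41/172, 10/43)
obs 9: x=0 → posterior Normal(-41/192, 5/24)
obs 10: x=-2 → posterior Normal(-81/212, 10/53)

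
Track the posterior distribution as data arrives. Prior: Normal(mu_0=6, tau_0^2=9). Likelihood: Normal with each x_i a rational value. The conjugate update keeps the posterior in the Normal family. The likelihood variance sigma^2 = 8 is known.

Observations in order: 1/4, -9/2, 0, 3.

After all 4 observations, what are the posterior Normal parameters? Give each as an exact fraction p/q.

mu_0=147/176, tau_0^2=18/11

obs 1: x=1/4 → posterior Normal(201/68, 72/17)
obs 2: x=-9/2 → posterior Normal(3/8, 36/13)
obs 3: x=0 → posterior Normal(39/140, 72/35)
obs 4: x=3 → posterior Normal(147/176, 18/11)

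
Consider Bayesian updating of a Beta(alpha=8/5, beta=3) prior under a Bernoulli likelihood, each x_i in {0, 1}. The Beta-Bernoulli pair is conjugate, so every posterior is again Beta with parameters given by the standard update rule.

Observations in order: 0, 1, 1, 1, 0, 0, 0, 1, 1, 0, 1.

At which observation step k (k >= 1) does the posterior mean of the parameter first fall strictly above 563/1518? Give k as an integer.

obs 1: x=0 → posterior Beta(8/5, 4)
obs 2: x=1 → posterior Beta(13/5, 4)
obs 3: x=1 → posterior Beta(18/5, 4)
obs 4: x=1 → posterior Beta(23/5, 4)
obs 5: x=0 → posterior Beta(23/5, 5)
obs 6: x=0 → posterior Beta(23/5, 6)
obs 7: x=0 → posterior Beta(23/5, 7)
obs 8: x=1 → posterior Beta(28/5, 7)
obs 9: x=1 → posterior Beta(33/5, 7)
obs 10: x=0 → posterior Beta(33/5, 8)
obs 11: x=1 → posterior Beta(38/5, 8)

k = 2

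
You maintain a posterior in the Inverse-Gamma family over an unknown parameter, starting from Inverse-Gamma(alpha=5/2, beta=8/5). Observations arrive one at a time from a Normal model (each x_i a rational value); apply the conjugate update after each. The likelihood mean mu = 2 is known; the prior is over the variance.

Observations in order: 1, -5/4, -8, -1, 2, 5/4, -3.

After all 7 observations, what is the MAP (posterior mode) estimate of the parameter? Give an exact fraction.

5973/560

obs 1: x=1 → posterior Inverse-Gamma(3, 21/10)
obs 2: x=-5/4 → posterior Inverse-Gamma(7/2, 1181/160)
obs 3: x=-8 → posterior Inverse-Gamma(4, 9181/160)
obs 4: x=-1 → posterior Inverse-Gamma(9/2, 9901/160)
obs 5: x=2 → posterior Inverse-Gamma(5, 9901/160)
obs 6: x=5/4 → posterior Inverse-Gamma(11/2, 4973/80)
obs 7: x=-3 → posterior Inverse-Gamma(6, 5973/80)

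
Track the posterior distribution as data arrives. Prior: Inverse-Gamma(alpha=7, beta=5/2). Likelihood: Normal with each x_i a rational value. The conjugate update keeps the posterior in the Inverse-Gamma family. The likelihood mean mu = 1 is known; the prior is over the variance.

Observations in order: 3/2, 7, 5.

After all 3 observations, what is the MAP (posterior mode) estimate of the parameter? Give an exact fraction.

229/76

obs 1: x=3/2 → posterior Inverse-Gamma(15/2, 21/8)
obs 2: x=7 → posterior Inverse-Gamma(8, 165/8)
obs 3: x=5 → posterior Inverse-Gamma(17/2, 229/8)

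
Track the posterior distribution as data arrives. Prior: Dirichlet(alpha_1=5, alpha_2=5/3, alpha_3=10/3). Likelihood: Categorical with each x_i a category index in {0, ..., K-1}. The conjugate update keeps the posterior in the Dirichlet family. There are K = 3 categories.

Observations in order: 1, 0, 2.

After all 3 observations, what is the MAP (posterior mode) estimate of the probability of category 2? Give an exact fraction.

1/3

obs 1: x=1 → posterior Dirichlet(5, 8/3, 10/3)
obs 2: x=0 → posterior Dirichlet(6, 8/3, 10/3)
obs 3: x=2 → posterior Dirichlet(6, 8/3, 13/3)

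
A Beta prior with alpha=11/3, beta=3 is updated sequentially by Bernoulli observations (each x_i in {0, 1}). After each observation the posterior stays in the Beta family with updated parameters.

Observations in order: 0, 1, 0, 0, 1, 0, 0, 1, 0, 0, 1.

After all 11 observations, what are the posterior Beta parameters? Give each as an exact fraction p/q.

alpha=23/3, beta=10

obs 1: x=0 → posterior Beta(11/3, 4)
obs 2: x=1 → posterior Beta(14/3, 4)
obs 3: x=0 → posterior Beta(14/3, 5)
obs 4: x=0 → posterior Beta(14/3, 6)
obs 5: x=1 → posterior Beta(17/3, 6)
obs 6: x=0 → posterior Beta(17/3, 7)
obs 7: x=0 → posterior Beta(17/3, 8)
obs 8: x=1 → posterior Beta(20/3, 8)
obs 9: x=0 → posterior Beta(20/3, 9)
obs 10: x=0 → posterior Beta(20/3, 10)
obs 11: x=1 → posterior Beta(23/3, 10)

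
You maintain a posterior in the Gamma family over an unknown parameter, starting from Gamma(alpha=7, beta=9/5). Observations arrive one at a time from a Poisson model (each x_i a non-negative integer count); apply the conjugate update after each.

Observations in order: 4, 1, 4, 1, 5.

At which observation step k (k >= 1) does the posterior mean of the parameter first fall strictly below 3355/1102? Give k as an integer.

obs 1: x=4 → posterior Gamma(11, 14/5)
obs 2: x=1 → posterior Gamma(12, 19/5)
obs 3: x=4 → posterior Gamma(16, 24/5)
obs 4: x=1 → posterior Gamma(17, 29/5)
obs 5: x=5 → posterior Gamma(22, 34/5)

k = 4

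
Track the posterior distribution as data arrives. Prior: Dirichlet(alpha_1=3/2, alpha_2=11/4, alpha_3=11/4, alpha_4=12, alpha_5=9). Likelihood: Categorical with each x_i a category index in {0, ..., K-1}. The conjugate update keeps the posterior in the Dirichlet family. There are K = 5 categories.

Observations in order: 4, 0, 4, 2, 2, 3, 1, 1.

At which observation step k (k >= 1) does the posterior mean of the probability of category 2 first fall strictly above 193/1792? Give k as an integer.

obs 1: x=4 → posterior Dirichlet(3/2, 11/4, 11/4, 12, 10)
obs 2: x=0 → posterior Dirichlet(5/2, 11/4, 11/4, 12, 10)
obs 3: x=4 → posterior Dirichlet(5/2, 11/4, 11/4, 12, 11)
obs 4: x=2 → posterior Dirichlet(5/2, 11/4, 15/4, 12, 11)
obs 5: x=2 → posterior Dirichlet(5/2, 11/4, 19/4, 12, 11)
obs 6: x=3 → posterior Dirichlet(5/2, 11/4, 19/4, 13, 11)
obs 7: x=1 → posterior Dirichlet(5/2, 15/4, 19/4, 13, 11)
obs 8: x=1 → posterior Dirichlet(5/2, 19/4, 19/4, 13, 11)

k = 4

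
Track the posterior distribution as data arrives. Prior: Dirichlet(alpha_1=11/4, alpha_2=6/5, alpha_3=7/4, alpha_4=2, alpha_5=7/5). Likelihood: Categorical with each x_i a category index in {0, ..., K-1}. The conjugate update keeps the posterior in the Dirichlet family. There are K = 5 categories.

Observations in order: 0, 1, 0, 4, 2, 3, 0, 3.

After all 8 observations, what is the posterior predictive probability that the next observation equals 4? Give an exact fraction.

8/57

obs 1: x=0 → posterior Dirichlet(15/4, 6/5, 7/4, 2, 7/5)
obs 2: x=1 → posterior Dirichlet(15/4, 11/5, 7/4, 2, 7/5)
obs 3: x=0 → posterior Dirichlet(19/4, 11/5, 7/4, 2, 7/5)
obs 4: x=4 → posterior Dirichlet(19/4, 11/5, 7/4, 2, 12/5)
obs 5: x=2 → posterior Dirichlet(19/4, 11/5, 11/4, 2, 12/5)
obs 6: x=3 → posterior Dirichlet(19/4, 11/5, 11/4, 3, 12/5)
obs 7: x=0 → posterior Dirichlet(23/4, 11/5, 11/4, 3, 12/5)
obs 8: x=3 → posterior Dirichlet(23/4, 11/5, 11/4, 4, 12/5)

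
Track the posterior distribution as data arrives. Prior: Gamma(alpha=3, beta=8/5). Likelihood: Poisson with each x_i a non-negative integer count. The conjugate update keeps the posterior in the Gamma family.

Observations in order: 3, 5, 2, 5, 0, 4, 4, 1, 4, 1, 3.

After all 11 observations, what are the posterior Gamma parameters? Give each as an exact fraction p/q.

obs 1: x=3 → posterior Gamma(6, 13/5)
obs 2: x=5 → posterior Gamma(11, 18/5)
obs 3: x=2 → posterior Gamma(13, 23/5)
obs 4: x=5 → posterior Gamma(18, 28/5)
obs 5: x=0 → posterior Gamma(18, 33/5)
obs 6: x=4 → posterior Gamma(22, 38/5)
obs 7: x=4 → posterior Gamma(26, 43/5)
obs 8: x=1 → posterior Gamma(27, 48/5)
obs 9: x=4 → posterior Gamma(31, 53/5)
obs 10: x=1 → posterior Gamma(32, 58/5)
obs 11: x=3 → posterior Gamma(35, 63/5)

alpha=35, beta=63/5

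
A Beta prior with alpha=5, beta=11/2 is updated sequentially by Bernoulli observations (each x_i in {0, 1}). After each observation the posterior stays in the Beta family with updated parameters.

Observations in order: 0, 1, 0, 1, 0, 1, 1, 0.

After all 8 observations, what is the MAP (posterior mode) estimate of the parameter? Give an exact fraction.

obs 1: x=0 → posterior Beta(5, 13/2)
obs 2: x=1 → posterior Beta(6, 13/2)
obs 3: x=0 → posterior Beta(6, 15/2)
obs 4: x=1 → posterior Beta(7, 15/2)
obs 5: x=0 → posterior Beta(7, 17/2)
obs 6: x=1 → posterior Beta(8, 17/2)
obs 7: x=1 → posterior Beta(9, 17/2)
obs 8: x=0 → posterior Beta(9, 19/2)

16/33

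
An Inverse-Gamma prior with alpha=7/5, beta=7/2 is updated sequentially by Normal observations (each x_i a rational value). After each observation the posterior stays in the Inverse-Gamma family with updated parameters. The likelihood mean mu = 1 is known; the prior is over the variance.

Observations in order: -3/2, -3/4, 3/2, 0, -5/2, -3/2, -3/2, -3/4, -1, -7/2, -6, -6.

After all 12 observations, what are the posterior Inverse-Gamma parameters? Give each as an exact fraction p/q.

alpha=37/5, beta=1341/16

obs 1: x=-3/2 → posterior Inverse-Gamma(19/10, 53/8)
obs 2: x=-3/4 → posterior Inverse-Gamma(12/5, 261/32)
obs 3: x=3/2 → posterior Inverse-Gamma(29/10, 265/32)
obs 4: x=0 → posterior Inverse-Gamma(17/5, 281/32)
obs 5: x=-5/2 → posterior Inverse-Gamma(39/10, 477/32)
obs 6: x=-3/2 → posterior Inverse-Gamma(22/5, 577/32)
obs 7: x=-3/2 → posterior Inverse-Gamma(49/10, 677/32)
obs 8: x=-3/4 → posterior Inverse-Gamma(27/5, 363/16)
obs 9: x=-1 → posterior Inverse-Gamma(59/10, 395/16)
obs 10: x=-7/2 → posterior Inverse-Gamma(32/5, 557/16)
obs 11: x=-6 → posterior Inverse-Gamma(69/10, 949/16)
obs 12: x=-6 → posterior Inverse-Gamma(37/5, 1341/16)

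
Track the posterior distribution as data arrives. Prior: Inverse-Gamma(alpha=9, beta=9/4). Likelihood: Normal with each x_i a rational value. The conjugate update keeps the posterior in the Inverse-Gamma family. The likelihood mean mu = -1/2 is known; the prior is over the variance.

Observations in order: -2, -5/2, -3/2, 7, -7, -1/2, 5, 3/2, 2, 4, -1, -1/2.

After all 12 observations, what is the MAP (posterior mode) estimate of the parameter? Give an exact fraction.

obs 1: x=-2 → posterior Inverse-Gamma(19/2, 27/8)
obs 2: x=-5/2 → posterior Inverse-Gamma(10, 43/8)
obs 3: x=-3/2 → posterior Inverse-Gamma(21/2, 47/8)
obs 4: x=7 → posterior Inverse-Gamma(11, 34)
obs 5: x=-7 → posterior Inverse-Gamma(23/2, 441/8)
obs 6: x=-1/2 → posterior Inverse-Gamma(12, 441/8)
obs 7: x=5 → posterior Inverse-Gamma(25/2, 281/4)
obs 8: x=3/2 → posterior Inverse-Gamma(13, 289/4)
obs 9: x=2 → posterior Inverse-Gamma(27/2, 603/8)
obs 10: x=4 → posterior Inverse-Gamma(14, 171/2)
obs 11: x=-1 → posterior Inverse-Gamma(29/2, 685/8)
obs 12: x=-1/2 → posterior Inverse-Gamma(15, 685/8)

685/128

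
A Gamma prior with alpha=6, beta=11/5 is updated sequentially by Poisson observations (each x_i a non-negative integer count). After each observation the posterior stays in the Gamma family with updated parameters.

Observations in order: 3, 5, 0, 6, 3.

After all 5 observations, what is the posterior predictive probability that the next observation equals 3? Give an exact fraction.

179306224746234311292363144391399833600000/855815749912862575413504094141988390921041

obs 1: x=3 → posterior Gamma(9, 16/5)
obs 2: x=5 → posterior Gamma(14, 21/5)
obs 3: x=0 → posterior Gamma(14, 26/5)
obs 4: x=6 → posterior Gamma(20, 31/5)
obs 5: x=3 → posterior Gamma(23, 36/5)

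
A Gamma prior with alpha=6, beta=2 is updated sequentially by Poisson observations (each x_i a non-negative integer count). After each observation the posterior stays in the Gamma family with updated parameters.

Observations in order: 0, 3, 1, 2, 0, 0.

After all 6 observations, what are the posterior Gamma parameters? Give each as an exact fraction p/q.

alpha=12, beta=8

obs 1: x=0 → posterior Gamma(6, 3)
obs 2: x=3 → posterior Gamma(9, 4)
obs 3: x=1 → posterior Gamma(10, 5)
obs 4: x=2 → posterior Gamma(12, 6)
obs 5: x=0 → posterior Gamma(12, 7)
obs 6: x=0 → posterior Gamma(12, 8)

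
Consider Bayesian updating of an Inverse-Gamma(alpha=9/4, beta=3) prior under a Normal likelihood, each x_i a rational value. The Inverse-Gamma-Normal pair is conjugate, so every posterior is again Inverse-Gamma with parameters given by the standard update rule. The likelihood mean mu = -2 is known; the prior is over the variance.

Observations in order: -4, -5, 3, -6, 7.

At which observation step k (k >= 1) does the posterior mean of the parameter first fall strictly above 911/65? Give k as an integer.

obs 1: x=-4 → posterior Inverse-Gamma(11/4, 5)
obs 2: x=-5 → posterior Inverse-Gamma(13/4, 19/2)
obs 3: x=3 → posterior Inverse-Gamma(15/4, 22)
obs 4: x=-6 → posterior Inverse-Gamma(17/4, 30)
obs 5: x=7 → posterior Inverse-Gamma(19/4, 141/2)

k = 5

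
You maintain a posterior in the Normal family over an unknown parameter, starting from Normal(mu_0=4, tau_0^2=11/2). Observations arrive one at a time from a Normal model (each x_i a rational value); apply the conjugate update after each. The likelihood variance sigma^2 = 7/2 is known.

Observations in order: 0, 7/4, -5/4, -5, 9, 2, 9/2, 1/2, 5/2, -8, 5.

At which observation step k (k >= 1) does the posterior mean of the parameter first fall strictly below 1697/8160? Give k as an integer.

obs 1: x=0 → posterior Normal(14/9, 77/36)
obs 2: x=7/4 → posterior Normal(189/116, 77/58)
obs 3: x=-5/4 → posterior Normal(67/80, 77/80)
obs 4: x=-5 → posterior Normal(-43/102, 77/102)
obs 5: x=9 → posterior Normal(5/4, 77/124)
obs 6: x=2 → posterior Normal(199/146, 77/146)
obs 7: x=9/2 → posterior Normal(149/84, 11/24)
obs 8: x=1/2 → posterior Normal(309/190, 77/190)
obs 9: x=5/2 → posterior Normal(91/53, 77/212)
obs 10: x=-8 → posterior Normal(94/117, 77/234)
obs 11: x=5 → posterior Normal(149/128, 77/256)

k = 4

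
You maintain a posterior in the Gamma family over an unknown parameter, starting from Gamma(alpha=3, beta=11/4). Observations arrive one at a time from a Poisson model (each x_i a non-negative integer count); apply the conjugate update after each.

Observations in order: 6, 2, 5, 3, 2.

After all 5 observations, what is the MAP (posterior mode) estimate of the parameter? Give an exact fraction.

obs 1: x=6 → posterior Gamma(9, 15/4)
obs 2: x=2 → posterior Gamma(11, 19/4)
obs 3: x=5 → posterior Gamma(16, 23/4)
obs 4: x=3 → posterior Gamma(19, 27/4)
obs 5: x=2 → posterior Gamma(21, 31/4)

80/31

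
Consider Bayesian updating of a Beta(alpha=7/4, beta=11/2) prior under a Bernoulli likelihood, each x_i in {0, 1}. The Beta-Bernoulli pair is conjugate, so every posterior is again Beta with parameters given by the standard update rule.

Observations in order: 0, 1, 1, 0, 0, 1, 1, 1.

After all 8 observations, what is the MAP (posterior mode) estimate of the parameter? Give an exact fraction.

23/53

obs 1: x=0 → posterior Beta(7/4, 13/2)
obs 2: x=1 → posterior Beta(11/4, 13/2)
obs 3: x=1 → posterior Beta(15/4, 13/2)
obs 4: x=0 → posterior Beta(15/4, 15/2)
obs 5: x=0 → posterior Beta(15/4, 17/2)
obs 6: x=1 → posterior Beta(19/4, 17/2)
obs 7: x=1 → posterior Beta(23/4, 17/2)
obs 8: x=1 → posterior Beta(27/4, 17/2)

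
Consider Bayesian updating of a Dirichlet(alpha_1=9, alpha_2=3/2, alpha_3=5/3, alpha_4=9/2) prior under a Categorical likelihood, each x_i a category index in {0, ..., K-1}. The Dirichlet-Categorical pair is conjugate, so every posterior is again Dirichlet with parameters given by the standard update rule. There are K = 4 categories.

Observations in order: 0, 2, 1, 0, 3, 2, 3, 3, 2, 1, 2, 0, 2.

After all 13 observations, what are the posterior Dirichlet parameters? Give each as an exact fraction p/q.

alpha_1=12, alpha_2=7/2, alpha_3=20/3, alpha_4=15/2

obs 1: x=0 → posterior Dirichlet(10, 3/2, 5/3, 9/2)
obs 2: x=2 → posterior Dirichlet(10, 3/2, 8/3, 9/2)
obs 3: x=1 → posterior Dirichlet(10, 5/2, 8/3, 9/2)
obs 4: x=0 → posterior Dirichlet(11, 5/2, 8/3, 9/2)
obs 5: x=3 → posterior Dirichlet(11, 5/2, 8/3, 11/2)
obs 6: x=2 → posterior Dirichlet(11, 5/2, 11/3, 11/2)
obs 7: x=3 → posterior Dirichlet(11, 5/2, 11/3, 13/2)
obs 8: x=3 → posterior Dirichlet(11, 5/2, 11/3, 15/2)
obs 9: x=2 → posterior Dirichlet(11, 5/2, 14/3, 15/2)
obs 10: x=1 → posterior Dirichlet(11, 7/2, 14/3, 15/2)
obs 11: x=2 → posterior Dirichlet(11, 7/2, 17/3, 15/2)
obs 12: x=0 → posterior Dirichlet(12, 7/2, 17/3, 15/2)
obs 13: x=2 → posterior Dirichlet(12, 7/2, 20/3, 15/2)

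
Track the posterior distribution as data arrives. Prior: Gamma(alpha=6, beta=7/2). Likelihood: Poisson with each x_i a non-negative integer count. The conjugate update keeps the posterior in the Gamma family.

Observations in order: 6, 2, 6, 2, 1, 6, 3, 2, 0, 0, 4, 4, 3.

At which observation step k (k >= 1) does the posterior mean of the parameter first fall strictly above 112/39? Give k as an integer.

k = 3

obs 1: x=6 → posterior Gamma(12, 9/2)
obs 2: x=2 → posterior Gamma(14, 11/2)
obs 3: x=6 → posterior Gamma(20, 13/2)
obs 4: x=2 → posterior Gamma(22, 15/2)
obs 5: x=1 → posterior Gamma(23, 17/2)
obs 6: x=6 → posterior Gamma(29, 19/2)
obs 7: x=3 → posterior Gamma(32, 21/2)
obs 8: x=2 → posterior Gamma(34, 23/2)
obs 9: x=0 → posterior Gamma(34, 25/2)
obs 10: x=0 → posterior Gamma(34, 27/2)
obs 11: x=4 → posterior Gamma(38, 29/2)
obs 12: x=4 → posterior Gamma(42, 31/2)
obs 13: x=3 → posterior Gamma(45, 33/2)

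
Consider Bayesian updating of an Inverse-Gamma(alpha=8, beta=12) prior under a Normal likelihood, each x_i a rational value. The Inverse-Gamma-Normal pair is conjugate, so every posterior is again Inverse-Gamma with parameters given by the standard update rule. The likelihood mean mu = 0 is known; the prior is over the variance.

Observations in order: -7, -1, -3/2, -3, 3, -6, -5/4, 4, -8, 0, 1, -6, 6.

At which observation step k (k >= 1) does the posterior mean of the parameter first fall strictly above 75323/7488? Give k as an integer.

k = 13

obs 1: x=-7 → posterior Inverse-Gamma(17/2, 73/2)
obs 2: x=-1 → posterior Inverse-Gamma(9, 37)
obs 3: x=-3/2 → posterior Inverse-Gamma(19/2, 305/8)
obs 4: x=-3 → posterior Inverse-Gamma(10, 341/8)
obs 5: x=3 → posterior Inverse-Gamma(21/2, 377/8)
obs 6: x=-6 → posterior Inverse-Gamma(11, 521/8)
obs 7: x=-5/4 → posterior Inverse-Gamma(23/2, 2109/32)
obs 8: x=4 → posterior Inverse-Gamma(12, 2365/32)
obs 9: x=-8 → posterior Inverse-Gamma(25/2, 3389/32)
obs 10: x=0 → posterior Inverse-Gamma(13, 3389/32)
obs 11: x=1 → posterior Inverse-Gamma(27/2, 3405/32)
obs 12: x=-6 → posterior Inverse-Gamma(14, 3981/32)
obs 13: x=6 → posterior Inverse-Gamma(29/2, 4557/32)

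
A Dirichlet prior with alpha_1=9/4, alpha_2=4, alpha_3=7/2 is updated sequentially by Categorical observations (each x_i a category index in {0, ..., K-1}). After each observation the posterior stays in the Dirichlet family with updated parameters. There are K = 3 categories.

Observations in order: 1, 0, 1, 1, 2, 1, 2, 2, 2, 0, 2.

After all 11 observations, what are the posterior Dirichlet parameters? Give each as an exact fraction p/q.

obs 1: x=1 → posterior Dirichlet(9/4, 5, 7/2)
obs 2: x=0 → posterior Dirichlet(13/4, 5, 7/2)
obs 3: x=1 → posterior Dirichlet(13/4, 6, 7/2)
obs 4: x=1 → posterior Dirichlet(13/4, 7, 7/2)
obs 5: x=2 → posterior Dirichlet(13/4, 7, 9/2)
obs 6: x=1 → posterior Dirichlet(13/4, 8, 9/2)
obs 7: x=2 → posterior Dirichlet(13/4, 8, 11/2)
obs 8: x=2 → posterior Dirichlet(13/4, 8, 13/2)
obs 9: x=2 → posterior Dirichlet(13/4, 8, 15/2)
obs 10: x=0 → posterior Dirichlet(17/4, 8, 15/2)
obs 11: x=2 → posterior Dirichlet(17/4, 8, 17/2)

alpha_1=17/4, alpha_2=8, alpha_3=17/2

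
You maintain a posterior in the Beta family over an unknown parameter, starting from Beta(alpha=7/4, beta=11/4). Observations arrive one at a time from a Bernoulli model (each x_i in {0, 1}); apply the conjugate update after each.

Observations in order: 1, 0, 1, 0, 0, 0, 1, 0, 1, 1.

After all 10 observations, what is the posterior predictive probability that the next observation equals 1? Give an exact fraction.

27/58

obs 1: x=1 → posterior Beta(11/4, 11/4)
obs 2: x=0 → posterior Beta(11/4, 15/4)
obs 3: x=1 → posterior Beta(15/4, 15/4)
obs 4: x=0 → posterior Beta(15/4, 19/4)
obs 5: x=0 → posterior Beta(15/4, 23/4)
obs 6: x=0 → posterior Beta(15/4, 27/4)
obs 7: x=1 → posterior Beta(19/4, 27/4)
obs 8: x=0 → posterior Beta(19/4, 31/4)
obs 9: x=1 → posterior Beta(23/4, 31/4)
obs 10: x=1 → posterior Beta(27/4, 31/4)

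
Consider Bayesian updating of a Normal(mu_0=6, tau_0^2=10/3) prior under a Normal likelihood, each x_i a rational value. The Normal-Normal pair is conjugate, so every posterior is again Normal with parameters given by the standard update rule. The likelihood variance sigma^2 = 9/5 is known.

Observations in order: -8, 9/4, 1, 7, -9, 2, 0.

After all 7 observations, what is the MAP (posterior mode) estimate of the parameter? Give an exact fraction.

-151/754

obs 1: x=-8 → posterior Normal(-34/11, 90/77)
obs 2: x=9/4 → posterior Normal(-251/254, 90/127)
obs 3: x=1 → posterior Normal(-151/354, 30/59)
obs 4: x=7 → posterior Normal(549/454, 90/227)
obs 5: x=-9 → posterior Normal(-351/554, 90/277)
obs 6: x=2 → posterior Normal(-151/654, 30/109)
obs 7: x=0 → posterior Normal(-151/754, 90/377)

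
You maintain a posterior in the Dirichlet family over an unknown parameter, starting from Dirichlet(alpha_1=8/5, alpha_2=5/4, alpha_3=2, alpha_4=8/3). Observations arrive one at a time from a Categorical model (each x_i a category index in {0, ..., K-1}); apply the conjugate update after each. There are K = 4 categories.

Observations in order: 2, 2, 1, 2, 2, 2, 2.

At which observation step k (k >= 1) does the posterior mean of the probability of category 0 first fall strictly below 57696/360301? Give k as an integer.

obs 1: x=2 → posterior Dirichlet(8/5, 5/4, 3, 8/3)
obs 2: x=2 → posterior Dirichlet(8/5, 5/4, 4, 8/3)
obs 3: x=1 → posterior Dirichlet(8/5, 9/4, 4, 8/3)
obs 4: x=2 → posterior Dirichlet(8/5, 9/4, 5, 8/3)
obs 5: x=2 → posterior Dirichlet(8/5, 9/4, 6, 8/3)
obs 6: x=2 → posterior Dirichlet(8/5, 9/4, 7, 8/3)
obs 7: x=2 → posterior Dirichlet(8/5, 9/4, 8, 8/3)

k = 3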